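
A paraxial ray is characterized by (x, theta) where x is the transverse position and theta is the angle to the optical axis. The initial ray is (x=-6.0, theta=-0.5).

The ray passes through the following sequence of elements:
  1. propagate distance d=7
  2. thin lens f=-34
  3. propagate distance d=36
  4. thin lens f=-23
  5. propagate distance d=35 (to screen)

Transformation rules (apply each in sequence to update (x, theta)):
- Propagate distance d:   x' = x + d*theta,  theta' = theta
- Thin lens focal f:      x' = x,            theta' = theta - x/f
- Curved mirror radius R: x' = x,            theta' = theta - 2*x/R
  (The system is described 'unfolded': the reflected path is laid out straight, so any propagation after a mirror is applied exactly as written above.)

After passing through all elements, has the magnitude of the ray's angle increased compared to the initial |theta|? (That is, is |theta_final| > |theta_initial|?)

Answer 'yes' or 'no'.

Initial: x=-6.0000 theta=-0.5000
After 1 (propagate distance d=7): x=-9.5000 theta=-0.5000
After 2 (thin lens f=-34): x=-9.5000 theta=-53/68 (≈-0.7794)
After 3 (propagate distance d=36): x=-1277/34 (≈-37.5588) theta=-53/68 (≈-0.7794)
After 4 (thin lens f=-23): x=-1277/34 (≈-37.5588) theta=-3773/1564 (≈-2.4124)
After 5 (propagate distance d=35 (to screen)): x=-190797/1564 (≈-121.9930) theta=-3773/1564 (≈-2.4124)
|theta_initial|=0.5000 |theta_final|=3773/1564 (≈2.4124) -> increased

Answer: yes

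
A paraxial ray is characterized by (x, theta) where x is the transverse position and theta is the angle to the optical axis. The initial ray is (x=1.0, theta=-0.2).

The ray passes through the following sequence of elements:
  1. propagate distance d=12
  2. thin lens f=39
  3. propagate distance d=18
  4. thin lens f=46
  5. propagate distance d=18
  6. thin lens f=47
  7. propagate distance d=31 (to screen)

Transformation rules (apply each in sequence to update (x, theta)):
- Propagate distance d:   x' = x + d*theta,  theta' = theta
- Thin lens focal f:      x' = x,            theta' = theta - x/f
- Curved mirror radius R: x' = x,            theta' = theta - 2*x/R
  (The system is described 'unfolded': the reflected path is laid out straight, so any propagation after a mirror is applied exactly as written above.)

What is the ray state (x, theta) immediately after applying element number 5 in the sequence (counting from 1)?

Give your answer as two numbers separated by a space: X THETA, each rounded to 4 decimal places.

Answer: -5.6040 -0.0695

Derivation:
Initial: x=1.0000 theta=-0.2000
After 1 (propagate distance d=12): x=-1.4000 theta=-0.2000
After 2 (thin lens f=39): x=-1.4000 theta=-32/195 (≈-0.1641)
After 3 (propagate distance d=18): x=-283/65 (≈-4.3538) theta=-32/195 (≈-0.1641)
After 4 (thin lens f=46): x=-283/65 (≈-4.3538) theta=-623/8970 (≈-0.0695)
After 5 (propagate distance d=18): x=-8378/1495 (≈-5.6040) theta=-623/8970 (≈-0.0695)
Rounded to 4 decimal places: x = -5.6040, theta = -0.0695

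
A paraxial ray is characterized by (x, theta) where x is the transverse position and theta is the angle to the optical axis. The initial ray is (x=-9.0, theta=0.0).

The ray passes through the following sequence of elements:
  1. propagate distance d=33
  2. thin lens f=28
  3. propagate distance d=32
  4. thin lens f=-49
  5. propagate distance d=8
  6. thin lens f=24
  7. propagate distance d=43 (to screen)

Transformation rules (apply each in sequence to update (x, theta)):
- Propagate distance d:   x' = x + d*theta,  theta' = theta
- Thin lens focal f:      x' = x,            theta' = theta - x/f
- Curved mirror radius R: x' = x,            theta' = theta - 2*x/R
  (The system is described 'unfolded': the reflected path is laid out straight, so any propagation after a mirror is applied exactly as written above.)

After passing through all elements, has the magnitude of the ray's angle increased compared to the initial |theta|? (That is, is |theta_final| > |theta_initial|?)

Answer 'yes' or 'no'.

Answer: yes

Derivation:
Initial: x=-9.0000 theta=0.0000
After 1 (propagate distance d=33): x=-9.0000 theta=0.0000
After 2 (thin lens f=28): x=-9.0000 theta=9/28 (≈0.3214)
After 3 (propagate distance d=32): x=9/7 (≈1.2857) theta=9/28 (≈0.3214)
After 4 (thin lens f=-49): x=9/7 (≈1.2857) theta=477/1372 (≈0.3477)
After 5 (propagate distance d=8): x=1395/343 (≈4.0671) theta=477/1372 (≈0.3477)
After 6 (thin lens f=24): x=1395/343 (≈4.0671) theta=489/2744 (≈0.1782)
After 7 (propagate distance d=43 (to screen)): x=32187/2744 (≈11.7300) theta=489/2744 (≈0.1782)
|theta_initial|=0.0000 |theta_final|=489/2744 (≈0.1782) -> increased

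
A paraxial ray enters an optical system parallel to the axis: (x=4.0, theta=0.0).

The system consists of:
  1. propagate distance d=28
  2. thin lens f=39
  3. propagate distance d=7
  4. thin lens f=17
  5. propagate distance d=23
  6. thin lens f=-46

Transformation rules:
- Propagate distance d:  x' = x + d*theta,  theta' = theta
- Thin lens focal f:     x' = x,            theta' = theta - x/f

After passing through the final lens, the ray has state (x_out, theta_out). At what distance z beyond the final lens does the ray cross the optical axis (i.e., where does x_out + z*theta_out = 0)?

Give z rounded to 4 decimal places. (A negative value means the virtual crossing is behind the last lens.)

Initial: x=4.0000 theta=0.0000
After 1 (propagate distance d=28): x=4.0000 theta=0.0000
After 2 (thin lens f=39): x=4.0000 theta=-4/39 (≈-0.1026)
After 3 (propagate distance d=7): x=128/39 (≈3.2821) theta=-4/39 (≈-0.1026)
After 4 (thin lens f=17): x=128/39 (≈3.2821) theta=-196/663 (≈-0.2956)
After 5 (propagate distance d=23): x=-2332/663 (≈-3.5173) theta=-196/663 (≈-0.2956)
After 6 (thin lens f=-46): x=-2332/663 (≈-3.5173) theta=-5674/15249 (≈-0.3721)
z_focus = -x_out/theta_out = -(-2332/663)/(-5674/15249) = -26818/2837 ≈ -9.4529
Rounded to 4 decimal places: z = -9.4529

Answer: -9.4529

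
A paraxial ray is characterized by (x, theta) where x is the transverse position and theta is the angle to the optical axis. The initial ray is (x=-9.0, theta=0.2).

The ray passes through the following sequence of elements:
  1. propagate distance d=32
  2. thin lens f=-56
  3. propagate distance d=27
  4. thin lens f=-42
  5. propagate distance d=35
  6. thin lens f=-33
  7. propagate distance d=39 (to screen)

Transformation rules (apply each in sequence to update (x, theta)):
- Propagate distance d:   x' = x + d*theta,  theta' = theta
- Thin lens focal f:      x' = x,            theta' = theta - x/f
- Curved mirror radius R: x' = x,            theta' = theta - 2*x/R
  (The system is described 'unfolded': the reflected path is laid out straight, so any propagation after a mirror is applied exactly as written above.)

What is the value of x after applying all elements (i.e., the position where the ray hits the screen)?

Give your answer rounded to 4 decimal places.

Answer: 25.3382

Derivation:
Initial: x=-9.0000 theta=0.2000
After 1 (propagate distance d=32): x=-2.6000 theta=0.2000
After 2 (thin lens f=-56): x=-2.6000 theta=43/280 (≈0.1536)
After 3 (propagate distance d=27): x=433/280 (≈1.5464) theta=43/280 (≈0.1536)
After 4 (thin lens f=-42): x=433/280 (≈1.5464) theta=2239/11760 (≈0.1904)
After 5 (propagate distance d=35): x=13793/1680 (≈8.2101) theta=2239/11760 (≈0.1904)
After 6 (thin lens f=-33): x=13793/1680 (≈8.2101) theta=85219/194040 (≈0.4392)
After 7 (propagate distance d=39 (to screen)): x=218517/8624 (≈25.3382) theta=85219/194040 (≈0.4392)
Rounded to 4 decimal places: x = 25.3382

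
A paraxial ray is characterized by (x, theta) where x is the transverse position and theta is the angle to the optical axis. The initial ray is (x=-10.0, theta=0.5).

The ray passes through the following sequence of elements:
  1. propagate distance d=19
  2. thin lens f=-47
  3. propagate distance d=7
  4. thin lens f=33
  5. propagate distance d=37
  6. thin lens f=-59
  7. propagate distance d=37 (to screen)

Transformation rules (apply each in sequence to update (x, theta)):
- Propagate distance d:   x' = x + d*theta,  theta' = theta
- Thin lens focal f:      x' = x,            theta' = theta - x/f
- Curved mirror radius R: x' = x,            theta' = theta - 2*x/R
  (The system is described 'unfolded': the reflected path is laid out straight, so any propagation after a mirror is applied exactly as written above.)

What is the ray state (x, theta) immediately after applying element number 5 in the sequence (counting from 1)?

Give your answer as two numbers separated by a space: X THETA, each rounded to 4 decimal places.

Answer: 17.7518 0.4007

Derivation:
Initial: x=-10.0000 theta=0.5000
After 1 (propagate distance d=19): x=-0.5000 theta=0.5000
After 2 (thin lens f=-47): x=-0.5000 theta=23/47 (≈0.4894)
After 3 (propagate distance d=7): x=275/94 (≈2.9255) theta=23/47 (≈0.4894)
After 4 (thin lens f=33): x=275/94 (≈2.9255) theta=113/282 (≈0.4007)
After 5 (propagate distance d=37): x=2503/141 (≈17.7518) theta=113/282 (≈0.4007)
Rounded to 4 decimal places: x = 17.7518, theta = 0.4007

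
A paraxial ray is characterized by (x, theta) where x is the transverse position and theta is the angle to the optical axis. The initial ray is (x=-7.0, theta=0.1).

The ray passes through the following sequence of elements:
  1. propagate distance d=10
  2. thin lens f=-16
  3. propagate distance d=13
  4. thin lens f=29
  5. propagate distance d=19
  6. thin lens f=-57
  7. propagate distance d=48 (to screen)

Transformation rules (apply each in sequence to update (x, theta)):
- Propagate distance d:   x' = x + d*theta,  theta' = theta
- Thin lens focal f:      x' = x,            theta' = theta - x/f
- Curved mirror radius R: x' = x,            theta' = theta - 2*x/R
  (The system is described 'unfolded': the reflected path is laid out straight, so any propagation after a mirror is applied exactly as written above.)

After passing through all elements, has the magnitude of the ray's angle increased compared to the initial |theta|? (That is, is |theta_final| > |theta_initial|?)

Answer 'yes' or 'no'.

Answer: no

Derivation:
Initial: x=-7.0000 theta=0.1000
After 1 (propagate distance d=10): x=-6.0000 theta=0.1000
After 2 (thin lens f=-16): x=-6.0000 theta=-0.2750
After 3 (propagate distance d=13): x=-9.5750 theta=-0.2750
After 4 (thin lens f=29): x=-9.5750 theta=8/145 (≈0.0552)
After 5 (propagate distance d=19): x=-9891/1160 (≈-8.5267) theta=8/145 (≈0.0552)
After 6 (thin lens f=-57): x=-9891/1160 (≈-8.5267) theta=-2081/22040 (≈-0.0944)
After 7 (propagate distance d=48 (to screen)): x=-287817/22040 (≈-13.0588) theta=-2081/22040 (≈-0.0944)
|theta_initial|=0.1000 |theta_final|=2081/22040 (≈0.0944) -> not increased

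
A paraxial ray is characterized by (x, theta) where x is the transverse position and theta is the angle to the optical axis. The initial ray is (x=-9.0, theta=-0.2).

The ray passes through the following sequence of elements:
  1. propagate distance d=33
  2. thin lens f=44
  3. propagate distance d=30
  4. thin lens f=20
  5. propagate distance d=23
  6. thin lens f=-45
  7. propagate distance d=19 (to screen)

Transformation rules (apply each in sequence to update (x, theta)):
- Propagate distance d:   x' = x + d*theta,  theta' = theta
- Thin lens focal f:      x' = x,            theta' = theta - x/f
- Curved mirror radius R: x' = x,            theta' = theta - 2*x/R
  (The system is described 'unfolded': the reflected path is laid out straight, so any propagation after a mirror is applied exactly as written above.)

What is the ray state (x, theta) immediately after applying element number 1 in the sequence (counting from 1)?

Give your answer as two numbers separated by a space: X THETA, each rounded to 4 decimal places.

Answer: -15.6000 -0.2000

Derivation:
Initial: x=-9.0000 theta=-0.2000
After 1 (propagate distance d=33): x=-15.6000 theta=-0.2000
Rounded to 4 decimal places: x = -15.6000, theta = -0.2000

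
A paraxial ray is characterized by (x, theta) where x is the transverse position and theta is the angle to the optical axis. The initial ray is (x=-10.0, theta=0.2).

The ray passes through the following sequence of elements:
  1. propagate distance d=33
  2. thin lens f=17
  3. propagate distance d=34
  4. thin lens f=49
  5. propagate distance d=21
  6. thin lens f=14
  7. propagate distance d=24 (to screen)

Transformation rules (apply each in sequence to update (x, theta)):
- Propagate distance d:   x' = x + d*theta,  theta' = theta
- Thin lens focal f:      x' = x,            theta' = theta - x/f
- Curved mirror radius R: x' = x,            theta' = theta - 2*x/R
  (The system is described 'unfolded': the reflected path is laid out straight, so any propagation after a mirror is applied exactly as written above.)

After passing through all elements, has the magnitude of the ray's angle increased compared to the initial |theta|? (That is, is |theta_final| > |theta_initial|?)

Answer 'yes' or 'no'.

Initial: x=-10.0000 theta=0.2000
After 1 (propagate distance d=33): x=-3.4000 theta=0.2000
After 2 (thin lens f=17): x=-3.4000 theta=0.4000
After 3 (propagate distance d=34): x=10.2000 theta=0.4000
After 4 (thin lens f=49): x=10.2000 theta=47/245 (≈0.1918)
After 5 (propagate distance d=21): x=498/35 (≈14.2286) theta=47/245 (≈0.1918)
After 6 (thin lens f=14): x=498/35 (≈14.2286) theta=-202/245 (≈-0.8245)
After 7 (propagate distance d=24 (to screen)): x=-1362/245 (≈-5.5592) theta=-202/245 (≈-0.8245)
|theta_initial|=0.2000 |theta_final|=202/245 (≈0.8245) -> increased

Answer: yes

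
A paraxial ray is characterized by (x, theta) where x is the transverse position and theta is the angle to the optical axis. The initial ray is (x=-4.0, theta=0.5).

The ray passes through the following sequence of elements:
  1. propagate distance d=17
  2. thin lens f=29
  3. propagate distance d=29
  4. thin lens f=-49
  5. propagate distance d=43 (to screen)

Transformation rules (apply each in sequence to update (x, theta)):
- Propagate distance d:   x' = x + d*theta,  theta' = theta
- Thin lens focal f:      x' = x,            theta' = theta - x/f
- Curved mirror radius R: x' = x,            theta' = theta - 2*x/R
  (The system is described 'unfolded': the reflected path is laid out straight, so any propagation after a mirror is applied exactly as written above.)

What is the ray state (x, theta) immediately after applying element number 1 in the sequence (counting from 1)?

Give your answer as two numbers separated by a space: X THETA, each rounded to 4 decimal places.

Initial: x=-4.0000 theta=0.5000
After 1 (propagate distance d=17): x=4.5000 theta=0.5000
Rounded to 4 decimal places: x = 4.5000, theta = 0.5000

Answer: 4.5000 0.5000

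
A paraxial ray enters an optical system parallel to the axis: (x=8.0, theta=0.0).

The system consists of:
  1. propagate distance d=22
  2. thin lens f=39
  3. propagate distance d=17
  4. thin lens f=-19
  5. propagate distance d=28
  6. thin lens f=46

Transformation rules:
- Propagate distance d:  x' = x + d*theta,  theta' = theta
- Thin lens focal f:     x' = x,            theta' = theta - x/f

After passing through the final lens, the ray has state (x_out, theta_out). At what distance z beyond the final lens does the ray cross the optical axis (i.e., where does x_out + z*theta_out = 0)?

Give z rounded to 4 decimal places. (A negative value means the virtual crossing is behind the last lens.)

Answer: 63.4396

Derivation:
Initial: x=8.0000 theta=0.0000
After 1 (propagate distance d=22): x=8.0000 theta=0.0000
After 2 (thin lens f=39): x=8.0000 theta=-8/39 (≈-0.2051)
After 3 (propagate distance d=17): x=176/39 (≈4.5128) theta=-8/39 (≈-0.2051)
After 4 (thin lens f=-19): x=176/39 (≈4.5128) theta=8/247 (≈0.0324)
After 5 (propagate distance d=28): x=4016/741 (≈5.4197) theta=8/247 (≈0.0324)
After 6 (thin lens f=46): x=4016/741 (≈5.4197) theta=-112/1311 (≈-0.0854)
z_focus = -x_out/theta_out = -(4016/741)/(-112/1311) = 5773/91 ≈ 63.4396
Rounded to 4 decimal places: z = 63.4396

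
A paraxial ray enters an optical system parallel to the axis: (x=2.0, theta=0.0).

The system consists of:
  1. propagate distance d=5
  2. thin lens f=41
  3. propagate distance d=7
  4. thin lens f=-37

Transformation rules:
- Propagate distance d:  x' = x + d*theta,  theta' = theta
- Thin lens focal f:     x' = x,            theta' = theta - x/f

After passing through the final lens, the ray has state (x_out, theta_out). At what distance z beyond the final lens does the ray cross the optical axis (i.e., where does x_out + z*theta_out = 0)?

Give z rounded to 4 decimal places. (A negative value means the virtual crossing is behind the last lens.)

Initial: x=2.0000 theta=0.0000
After 1 (propagate distance d=5): x=2.0000 theta=0.0000
After 2 (thin lens f=41): x=2.0000 theta=-2/41 (≈-0.0488)
After 3 (propagate distance d=7): x=68/41 (≈1.6585) theta=-2/41 (≈-0.0488)
After 4 (thin lens f=-37): x=68/41 (≈1.6585) theta=-6/1517 (≈-0.0040)
z_focus = -x_out/theta_out = -(68/41)/(-6/1517) = 1258/3 ≈ 419.3333
Rounded to 4 decimal places: z = 419.3333

Answer: 419.3333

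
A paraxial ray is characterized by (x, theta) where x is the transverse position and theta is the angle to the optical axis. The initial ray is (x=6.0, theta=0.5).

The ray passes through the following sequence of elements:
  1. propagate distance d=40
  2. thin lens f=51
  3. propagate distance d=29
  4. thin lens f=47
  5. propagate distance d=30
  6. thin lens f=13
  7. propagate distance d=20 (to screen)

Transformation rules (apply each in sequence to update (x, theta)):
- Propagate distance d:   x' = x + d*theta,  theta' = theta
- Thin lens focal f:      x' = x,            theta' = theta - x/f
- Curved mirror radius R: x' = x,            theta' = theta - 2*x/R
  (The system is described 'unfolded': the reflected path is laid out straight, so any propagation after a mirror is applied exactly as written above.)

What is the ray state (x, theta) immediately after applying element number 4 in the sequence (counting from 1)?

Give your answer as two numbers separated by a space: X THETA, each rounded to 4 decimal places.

Answer: 25.7157 -0.5569

Derivation:
Initial: x=6.0000 theta=0.5000
After 1 (propagate distance d=40): x=26.0000 theta=0.5000
After 2 (thin lens f=51): x=26.0000 theta=-1/102 (≈-0.0098)
After 3 (propagate distance d=29): x=2623/102 (≈25.7157) theta=-1/102 (≈-0.0098)
After 4 (thin lens f=47): x=2623/102 (≈25.7157) theta=-445/799 (≈-0.5569)
Rounded to 4 decimal places: x = 25.7157, theta = -0.5569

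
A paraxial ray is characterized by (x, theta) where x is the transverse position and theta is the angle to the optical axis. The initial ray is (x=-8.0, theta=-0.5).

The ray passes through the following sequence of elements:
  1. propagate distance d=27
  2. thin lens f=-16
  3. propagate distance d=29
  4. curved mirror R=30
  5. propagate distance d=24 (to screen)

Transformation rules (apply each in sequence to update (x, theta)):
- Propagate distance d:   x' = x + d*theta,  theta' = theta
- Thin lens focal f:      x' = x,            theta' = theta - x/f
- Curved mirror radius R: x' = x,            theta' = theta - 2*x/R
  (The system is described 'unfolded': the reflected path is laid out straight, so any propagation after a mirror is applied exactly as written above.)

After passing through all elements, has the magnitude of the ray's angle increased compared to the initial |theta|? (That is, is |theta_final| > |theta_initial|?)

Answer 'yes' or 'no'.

Answer: yes

Derivation:
Initial: x=-8.0000 theta=-0.5000
After 1 (propagate distance d=27): x=-21.5000 theta=-0.5000
After 2 (thin lens f=-16): x=-21.5000 theta=-59/32 (≈-1.8438)
After 3 (propagate distance d=29): x=-2399/32 (≈-74.9688) theta=-59/32 (≈-1.8438)
After 4 (curved mirror R=30): x=-2399/32 (≈-74.9688) theta=757/240 (≈3.1542)
After 5 (propagate distance d=24 (to screen)): x=117/160 (≈0.7313) theta=757/240 (≈3.1542)
|theta_initial|=0.5000 |theta_final|=757/240 (≈3.1542) -> increased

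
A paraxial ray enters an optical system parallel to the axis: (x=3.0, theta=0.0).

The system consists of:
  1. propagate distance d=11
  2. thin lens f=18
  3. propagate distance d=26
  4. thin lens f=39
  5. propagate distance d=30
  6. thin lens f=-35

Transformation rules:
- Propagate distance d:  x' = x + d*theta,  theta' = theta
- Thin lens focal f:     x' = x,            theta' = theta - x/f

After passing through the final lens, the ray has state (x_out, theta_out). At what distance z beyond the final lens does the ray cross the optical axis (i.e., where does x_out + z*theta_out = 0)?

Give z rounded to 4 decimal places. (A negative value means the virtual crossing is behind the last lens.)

Answer: -18.6807

Derivation:
Initial: x=3.0000 theta=0.0000
After 1 (propagate distance d=11): x=3.0000 theta=0.0000
After 2 (thin lens f=18): x=3.0000 theta=-1/6 (≈-0.1667)
After 3 (propagate distance d=26): x=-4/3 (≈-1.3333) theta=-1/6 (≈-0.1667)
After 4 (thin lens f=39): x=-4/3 (≈-1.3333) theta=-31/234 (≈-0.1325)
After 5 (propagate distance d=30): x=-69/13 (≈-5.3077) theta=-31/234 (≈-0.1325)
After 6 (thin lens f=-35): x=-69/13 (≈-5.3077) theta=-179/630 (≈-0.2841)
z_focus = -x_out/theta_out = -(-69/13)/(-179/630) = -43470/2327 ≈ -18.6807
Rounded to 4 decimal places: z = -18.6807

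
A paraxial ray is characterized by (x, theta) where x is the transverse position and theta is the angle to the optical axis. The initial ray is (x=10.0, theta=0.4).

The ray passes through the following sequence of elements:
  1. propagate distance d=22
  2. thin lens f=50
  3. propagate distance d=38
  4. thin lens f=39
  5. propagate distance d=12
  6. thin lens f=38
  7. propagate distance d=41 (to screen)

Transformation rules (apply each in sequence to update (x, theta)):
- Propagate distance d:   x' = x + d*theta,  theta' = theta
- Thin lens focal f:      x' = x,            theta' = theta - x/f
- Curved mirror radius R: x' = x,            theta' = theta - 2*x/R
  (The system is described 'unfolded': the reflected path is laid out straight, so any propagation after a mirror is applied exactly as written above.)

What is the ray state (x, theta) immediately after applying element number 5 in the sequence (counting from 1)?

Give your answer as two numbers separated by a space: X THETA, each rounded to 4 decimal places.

Answer: 13.9348 -0.4814

Derivation:
Initial: x=10.0000 theta=0.4000
After 1 (propagate distance d=22): x=18.8000 theta=0.4000
After 2 (thin lens f=50): x=18.8000 theta=0.0240
After 3 (propagate distance d=38): x=19.7120 theta=0.0240
After 4 (thin lens f=39): x=19.7120 theta=-2347/4875 (≈-0.4814)
After 5 (propagate distance d=12): x=22644/1625 (≈13.9348) theta=-2347/4875 (≈-0.4814)
Rounded to 4 decimal places: x = 13.9348, theta = -0.4814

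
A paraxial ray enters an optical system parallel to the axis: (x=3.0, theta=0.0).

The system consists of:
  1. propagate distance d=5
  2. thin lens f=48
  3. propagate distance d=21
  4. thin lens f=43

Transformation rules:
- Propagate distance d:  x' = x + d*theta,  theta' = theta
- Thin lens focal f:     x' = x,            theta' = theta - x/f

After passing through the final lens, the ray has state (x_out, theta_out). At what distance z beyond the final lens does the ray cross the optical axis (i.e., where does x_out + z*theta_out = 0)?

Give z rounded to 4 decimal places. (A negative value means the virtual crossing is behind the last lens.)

Initial: x=3.0000 theta=0.0000
After 1 (propagate distance d=5): x=3.0000 theta=0.0000
After 2 (thin lens f=48): x=3.0000 theta=-0.0625
After 3 (propagate distance d=21): x=1.6875 theta=-0.0625
After 4 (thin lens f=43): x=1.6875 theta=-35/344 (≈-0.1017)
z_focus = -x_out/theta_out = -(1.6875)/(-35/344) = 1161/70 ≈ 16.5857
Rounded to 4 decimal places: z = 16.5857

Answer: 16.5857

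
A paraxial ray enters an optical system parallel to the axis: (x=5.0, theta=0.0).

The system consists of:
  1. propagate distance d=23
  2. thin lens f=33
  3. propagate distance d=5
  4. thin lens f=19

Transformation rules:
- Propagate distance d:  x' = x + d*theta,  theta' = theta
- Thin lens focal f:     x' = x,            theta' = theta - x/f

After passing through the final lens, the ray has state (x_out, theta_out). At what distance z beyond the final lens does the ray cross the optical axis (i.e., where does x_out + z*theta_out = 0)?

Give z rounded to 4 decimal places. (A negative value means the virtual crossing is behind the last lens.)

Answer: 11.3191

Derivation:
Initial: x=5.0000 theta=0.0000
After 1 (propagate distance d=23): x=5.0000 theta=0.0000
After 2 (thin lens f=33): x=5.0000 theta=-5/33 (≈-0.1515)
After 3 (propagate distance d=5): x=140/33 (≈4.2424) theta=-5/33 (≈-0.1515)
After 4 (thin lens f=19): x=140/33 (≈4.2424) theta=-235/627 (≈-0.3748)
z_focus = -x_out/theta_out = -(140/33)/(-235/627) = 532/47 ≈ 11.3191
Rounded to 4 decimal places: z = 11.3191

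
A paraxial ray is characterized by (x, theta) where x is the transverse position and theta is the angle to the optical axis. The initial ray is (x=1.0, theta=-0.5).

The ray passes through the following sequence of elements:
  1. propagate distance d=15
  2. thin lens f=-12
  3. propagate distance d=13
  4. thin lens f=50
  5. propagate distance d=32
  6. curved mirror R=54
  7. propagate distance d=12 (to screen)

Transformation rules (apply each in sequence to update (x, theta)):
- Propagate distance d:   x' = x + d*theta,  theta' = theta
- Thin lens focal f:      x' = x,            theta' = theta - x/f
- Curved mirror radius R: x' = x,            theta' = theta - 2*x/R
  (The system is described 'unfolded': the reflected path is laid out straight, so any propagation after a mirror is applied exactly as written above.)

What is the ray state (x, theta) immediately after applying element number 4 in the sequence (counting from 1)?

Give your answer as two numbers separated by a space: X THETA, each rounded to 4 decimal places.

Answer: -20.0417 -0.6408

Derivation:
Initial: x=1.0000 theta=-0.5000
After 1 (propagate distance d=15): x=-6.5000 theta=-0.5000
After 2 (thin lens f=-12): x=-6.5000 theta=-25/24 (≈-1.0417)
After 3 (propagate distance d=13): x=-481/24 (≈-20.0417) theta=-25/24 (≈-1.0417)
After 4 (thin lens f=50): x=-481/24 (≈-20.0417) theta=-769/1200 (≈-0.6408)
Rounded to 4 decimal places: x = -20.0417, theta = -0.6408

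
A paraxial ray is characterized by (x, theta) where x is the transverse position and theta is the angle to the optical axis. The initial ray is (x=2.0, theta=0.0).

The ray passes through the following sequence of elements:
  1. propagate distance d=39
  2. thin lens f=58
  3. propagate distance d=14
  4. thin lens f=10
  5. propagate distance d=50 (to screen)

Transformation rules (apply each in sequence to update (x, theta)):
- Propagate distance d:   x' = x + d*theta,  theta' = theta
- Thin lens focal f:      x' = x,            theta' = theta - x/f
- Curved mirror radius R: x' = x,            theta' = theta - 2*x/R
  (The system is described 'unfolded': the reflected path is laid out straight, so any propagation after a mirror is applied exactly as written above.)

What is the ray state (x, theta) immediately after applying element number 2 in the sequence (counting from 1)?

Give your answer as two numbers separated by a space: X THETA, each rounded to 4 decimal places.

Initial: x=2.0000 theta=0.0000
After 1 (propagate distance d=39): x=2.0000 theta=0.0000
After 2 (thin lens f=58): x=2.0000 theta=-1/29 (≈-0.0345)
Rounded to 4 decimal places: x = 2.0000, theta = -0.0345

Answer: 2.0000 -0.0345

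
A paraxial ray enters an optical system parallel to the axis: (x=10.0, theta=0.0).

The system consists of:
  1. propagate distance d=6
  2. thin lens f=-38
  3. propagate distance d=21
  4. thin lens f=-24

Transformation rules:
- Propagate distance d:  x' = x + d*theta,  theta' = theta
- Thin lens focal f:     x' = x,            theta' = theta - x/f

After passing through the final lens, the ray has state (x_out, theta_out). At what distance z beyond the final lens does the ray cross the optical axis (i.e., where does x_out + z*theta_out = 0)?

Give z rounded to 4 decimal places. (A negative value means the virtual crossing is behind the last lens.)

Answer: -17.0602

Derivation:
Initial: x=10.0000 theta=0.0000
After 1 (propagate distance d=6): x=10.0000 theta=0.0000
After 2 (thin lens f=-38): x=10.0000 theta=5/19 (≈0.2632)
After 3 (propagate distance d=21): x=295/19 (≈15.5263) theta=5/19 (≈0.2632)
After 4 (thin lens f=-24): x=295/19 (≈15.5263) theta=415/456 (≈0.9101)
z_focus = -x_out/theta_out = -(295/19)/(415/456) = -1416/83 ≈ -17.0602
Rounded to 4 decimal places: z = -17.0602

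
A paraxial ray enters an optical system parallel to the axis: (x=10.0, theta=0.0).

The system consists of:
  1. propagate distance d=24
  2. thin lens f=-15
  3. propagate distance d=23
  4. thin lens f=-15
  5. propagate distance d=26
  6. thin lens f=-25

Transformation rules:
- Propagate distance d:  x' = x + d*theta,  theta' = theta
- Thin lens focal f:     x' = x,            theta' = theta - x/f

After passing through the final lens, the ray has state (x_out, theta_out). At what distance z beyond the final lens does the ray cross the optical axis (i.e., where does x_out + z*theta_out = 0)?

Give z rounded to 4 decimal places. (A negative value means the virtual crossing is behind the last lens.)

Answer: -14.8793

Derivation:
Initial: x=10.0000 theta=0.0000
After 1 (propagate distance d=24): x=10.0000 theta=0.0000
After 2 (thin lens f=-15): x=10.0000 theta=2/3 (≈0.6667)
After 3 (propagate distance d=23): x=76/3 (≈25.3333) theta=2/3 (≈0.6667)
After 4 (thin lens f=-15): x=76/3 (≈25.3333) theta=106/45 (≈2.3556)
After 5 (propagate distance d=26): x=3896/45 (≈86.5778) theta=106/45 (≈2.3556)
After 6 (thin lens f=-25): x=3896/45 (≈86.5778) theta=2182/375 (≈5.8187)
z_focus = -x_out/theta_out = -(3896/45)/(2182/375) = -48700/3273 ≈ -14.8793
Rounded to 4 decimal places: z = -14.8793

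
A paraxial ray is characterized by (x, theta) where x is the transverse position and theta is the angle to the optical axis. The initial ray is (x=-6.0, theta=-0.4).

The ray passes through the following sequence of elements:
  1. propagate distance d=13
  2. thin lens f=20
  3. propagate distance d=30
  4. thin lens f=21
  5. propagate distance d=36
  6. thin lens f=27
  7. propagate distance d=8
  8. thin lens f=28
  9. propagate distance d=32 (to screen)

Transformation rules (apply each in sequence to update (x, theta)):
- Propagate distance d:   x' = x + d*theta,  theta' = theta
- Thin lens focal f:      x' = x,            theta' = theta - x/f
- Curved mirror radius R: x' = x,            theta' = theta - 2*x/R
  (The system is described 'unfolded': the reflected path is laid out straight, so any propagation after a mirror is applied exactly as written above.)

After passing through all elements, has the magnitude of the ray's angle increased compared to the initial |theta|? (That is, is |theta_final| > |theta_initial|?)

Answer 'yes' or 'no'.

Initial: x=-6.0000 theta=-0.4000
After 1 (propagate distance d=13): x=-11.2000 theta=-0.4000
After 2 (thin lens f=20): x=-11.2000 theta=0.1600
After 3 (propagate distance d=30): x=-6.4000 theta=0.1600
After 4 (thin lens f=21): x=-6.4000 theta=244/525 (≈0.4648)
After 5 (propagate distance d=36): x=1808/175 (≈10.3314) theta=244/525 (≈0.4648)
After 6 (thin lens f=27): x=1808/175 (≈10.3314) theta=388/4725 (≈0.0821)
After 7 (propagate distance d=8): x=10384/945 (≈10.9884) theta=388/4725 (≈0.0821)
After 8 (thin lens f=28): x=10384/945 (≈10.9884) theta=-10264/33075 (≈-0.3103)
After 9 (propagate distance d=32 (to screen)): x=1296/1225 (≈1.0580) theta=-10264/33075 (≈-0.3103)
|theta_initial|=0.4000 |theta_final|=10264/33075 (≈0.3103) -> not increased

Answer: no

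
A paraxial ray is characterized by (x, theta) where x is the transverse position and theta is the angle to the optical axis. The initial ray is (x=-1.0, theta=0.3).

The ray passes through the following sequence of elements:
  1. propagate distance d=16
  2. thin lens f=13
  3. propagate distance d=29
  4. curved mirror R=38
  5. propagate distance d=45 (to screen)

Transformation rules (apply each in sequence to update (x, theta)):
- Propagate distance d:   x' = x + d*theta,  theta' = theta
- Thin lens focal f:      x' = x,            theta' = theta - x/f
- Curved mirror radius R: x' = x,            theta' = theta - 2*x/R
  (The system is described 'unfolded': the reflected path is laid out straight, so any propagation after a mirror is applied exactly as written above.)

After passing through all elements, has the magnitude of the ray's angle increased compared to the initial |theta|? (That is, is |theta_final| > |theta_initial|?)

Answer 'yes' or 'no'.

Initial: x=-1.0000 theta=0.3000
After 1 (propagate distance d=16): x=3.8000 theta=0.3000
After 2 (thin lens f=13): x=3.8000 theta=1/130 (≈0.0077)
After 3 (propagate distance d=29): x=523/130 (≈4.0231) theta=1/130 (≈0.0077)
After 4 (curved mirror R=38): x=523/130 (≈4.0231) theta=-252/1235 (≈-0.2040)
After 5 (propagate distance d=45 (to screen)): x=-12743/2470 (≈-5.1591) theta=-252/1235 (≈-0.2040)
|theta_initial|=0.3000 |theta_final|=252/1235 (≈0.2040) -> not increased

Answer: no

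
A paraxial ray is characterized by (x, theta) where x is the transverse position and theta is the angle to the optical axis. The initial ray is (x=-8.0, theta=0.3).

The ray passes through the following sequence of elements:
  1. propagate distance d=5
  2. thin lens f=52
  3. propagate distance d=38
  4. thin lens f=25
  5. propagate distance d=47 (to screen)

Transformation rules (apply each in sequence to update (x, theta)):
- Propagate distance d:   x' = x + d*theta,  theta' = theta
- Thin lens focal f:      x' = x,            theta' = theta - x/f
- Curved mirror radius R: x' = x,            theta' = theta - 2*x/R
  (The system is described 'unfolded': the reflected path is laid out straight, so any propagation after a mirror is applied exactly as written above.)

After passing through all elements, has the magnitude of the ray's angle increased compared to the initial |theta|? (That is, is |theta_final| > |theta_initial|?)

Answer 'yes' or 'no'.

Answer: no

Derivation:
Initial: x=-8.0000 theta=0.3000
After 1 (propagate distance d=5): x=-6.5000 theta=0.3000
After 2 (thin lens f=52): x=-6.5000 theta=0.4250
After 3 (propagate distance d=38): x=9.6500 theta=0.4250
After 4 (thin lens f=25): x=9.6500 theta=0.0390
After 5 (propagate distance d=47 (to screen)): x=11.4830 theta=0.0390
|theta_initial|=0.3000 |theta_final|=0.0390 -> not increased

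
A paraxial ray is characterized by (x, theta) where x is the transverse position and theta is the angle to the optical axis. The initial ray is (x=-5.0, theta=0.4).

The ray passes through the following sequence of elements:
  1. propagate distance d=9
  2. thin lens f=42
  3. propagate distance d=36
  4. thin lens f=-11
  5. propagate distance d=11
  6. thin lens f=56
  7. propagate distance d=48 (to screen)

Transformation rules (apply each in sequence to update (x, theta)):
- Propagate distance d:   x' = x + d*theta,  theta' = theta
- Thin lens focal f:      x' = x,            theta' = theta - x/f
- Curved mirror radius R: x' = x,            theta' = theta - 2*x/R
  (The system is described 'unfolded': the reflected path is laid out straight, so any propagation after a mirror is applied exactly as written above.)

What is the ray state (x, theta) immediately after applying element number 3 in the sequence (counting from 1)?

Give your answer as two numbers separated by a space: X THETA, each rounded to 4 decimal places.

Answer: 14.2000 0.4333

Derivation:
Initial: x=-5.0000 theta=0.4000
After 1 (propagate distance d=9): x=-1.4000 theta=0.4000
After 2 (thin lens f=42): x=-1.4000 theta=13/30 (≈0.4333)
After 3 (propagate distance d=36): x=14.2000 theta=13/30 (≈0.4333)
Rounded to 4 decimal places: x = 14.2000, theta = 0.4333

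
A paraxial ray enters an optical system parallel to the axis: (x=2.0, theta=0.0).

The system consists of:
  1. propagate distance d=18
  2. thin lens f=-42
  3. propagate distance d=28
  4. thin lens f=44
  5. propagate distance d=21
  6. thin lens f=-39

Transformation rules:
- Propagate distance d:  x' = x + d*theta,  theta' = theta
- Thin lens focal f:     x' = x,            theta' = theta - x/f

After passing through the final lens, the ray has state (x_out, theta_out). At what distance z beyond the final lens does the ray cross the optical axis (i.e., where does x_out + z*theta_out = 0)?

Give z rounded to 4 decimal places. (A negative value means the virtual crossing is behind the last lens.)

Answer: -65.0171

Derivation:
Initial: x=2.0000 theta=0.0000
After 1 (propagate distance d=18): x=2.0000 theta=0.0000
After 2 (thin lens f=-42): x=2.0000 theta=1/21 (≈0.0476)
After 3 (propagate distance d=28): x=10/3 (≈3.3333) theta=1/21 (≈0.0476)
After 4 (thin lens f=44): x=10/3 (≈3.3333) theta=-13/462 (≈-0.0281)
After 5 (propagate distance d=21): x=181/66 (≈2.7424) theta=-13/462 (≈-0.0281)
After 6 (thin lens f=-39): x=181/66 (≈2.7424) theta=380/9009 (≈0.0422)
z_focus = -x_out/theta_out = -(181/66)/(380/9009) = -49413/760 ≈ -65.0171
Rounded to 4 decimal places: z = -65.0171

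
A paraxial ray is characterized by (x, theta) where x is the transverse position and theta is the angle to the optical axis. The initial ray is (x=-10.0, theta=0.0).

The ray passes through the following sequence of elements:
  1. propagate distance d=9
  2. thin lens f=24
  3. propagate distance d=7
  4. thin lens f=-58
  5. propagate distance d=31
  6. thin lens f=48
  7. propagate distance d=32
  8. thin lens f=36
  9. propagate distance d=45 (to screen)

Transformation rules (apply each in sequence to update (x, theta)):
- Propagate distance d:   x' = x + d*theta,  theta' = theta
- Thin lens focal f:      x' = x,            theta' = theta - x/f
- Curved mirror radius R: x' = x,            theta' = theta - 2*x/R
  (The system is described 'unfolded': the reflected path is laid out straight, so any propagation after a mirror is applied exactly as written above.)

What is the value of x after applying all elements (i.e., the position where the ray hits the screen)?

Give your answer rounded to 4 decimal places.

Initial: x=-10.0000 theta=0.0000
After 1 (propagate distance d=9): x=-10.0000 theta=0.0000
After 2 (thin lens f=24): x=-10.0000 theta=5/12 (≈0.4167)
After 3 (propagate distance d=7): x=-85/12 (≈-7.0833) theta=5/12 (≈0.4167)
After 4 (thin lens f=-58): x=-85/12 (≈-7.0833) theta=205/696 (≈0.2945)
After 5 (propagate distance d=31): x=475/232 (≈2.0474) theta=205/696 (≈0.2945)
After 6 (thin lens f=48): x=475/232 (≈2.0474) theta=935/3712 (≈0.2519)
After 7 (propagate distance d=32): x=2345/232 (≈10.1078) theta=935/3712 (≈0.2519)
After 8 (thin lens f=36): x=2345/232 (≈10.1078) theta=-965/33408 (≈-0.0289)
After 9 (propagate distance d=45 (to screen)): x=32695/3712 (≈8.8079) theta=-965/33408 (≈-0.0289)
Rounded to 4 decimal places: x = 8.8079

Answer: 8.8079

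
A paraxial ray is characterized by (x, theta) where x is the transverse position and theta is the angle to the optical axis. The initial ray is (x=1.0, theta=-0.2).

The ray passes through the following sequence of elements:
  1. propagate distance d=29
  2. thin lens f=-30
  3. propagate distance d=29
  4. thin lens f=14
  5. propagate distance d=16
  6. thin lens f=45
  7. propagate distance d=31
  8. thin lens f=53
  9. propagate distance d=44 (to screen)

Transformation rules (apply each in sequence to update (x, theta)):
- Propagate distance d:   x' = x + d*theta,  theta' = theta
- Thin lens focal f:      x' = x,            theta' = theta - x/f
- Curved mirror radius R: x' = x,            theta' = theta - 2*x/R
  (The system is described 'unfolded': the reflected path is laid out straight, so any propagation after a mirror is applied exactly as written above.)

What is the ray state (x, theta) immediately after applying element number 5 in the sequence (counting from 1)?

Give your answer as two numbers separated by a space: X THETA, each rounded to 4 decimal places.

Initial: x=1.0000 theta=-0.2000
After 1 (propagate distance d=29): x=-4.8000 theta=-0.2000
After 2 (thin lens f=-30): x=-4.8000 theta=-0.3600
After 3 (propagate distance d=29): x=-15.2400 theta=-0.3600
After 4 (thin lens f=14): x=-15.2400 theta=51/70 (≈0.7286)
After 5 (propagate distance d=16): x=-627/175 (≈-3.5829) theta=51/70 (≈0.7286)
Rounded to 4 decimal places: x = -3.5829, theta = 0.7286

Answer: -3.5829 0.7286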